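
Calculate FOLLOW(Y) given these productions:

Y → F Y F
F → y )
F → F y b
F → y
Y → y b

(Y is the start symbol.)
{ $, 'y' }

Y is the start symbol, so $ ∈ FOLLOW(Y).
In Y → F Y F: Y is followed by F, add FIRST(F) \ {ε} = { 'y' }

Taking the union: FOLLOW(Y) = { $, 'y' }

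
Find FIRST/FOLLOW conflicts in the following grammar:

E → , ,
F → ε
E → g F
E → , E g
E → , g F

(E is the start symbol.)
No FIRST/FOLLOW conflicts.

Nullable non-terminals: F.
F has a nullable alternative but only one production, so nothing to check.

E has no nullable alternative, so no FIRST/FOLLOW check is needed there.

No FIRST/FOLLOW conflicts found.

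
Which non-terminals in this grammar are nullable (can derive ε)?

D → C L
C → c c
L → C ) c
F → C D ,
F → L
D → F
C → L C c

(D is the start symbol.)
A non-terminal is nullable if it can derive ε (the empty string): either it has an ε-production, or it has a production whose right-hand side consists entirely of nullable non-terminals.

There are no ε-productions, so no non-terminal can derive ε.
No non-terminals are nullable.

Answer: None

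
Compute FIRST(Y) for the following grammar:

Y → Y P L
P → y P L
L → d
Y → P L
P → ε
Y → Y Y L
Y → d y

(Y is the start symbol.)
To compute FIRST(Y), examine every production with Y on the left-hand side, reading each right-hand side left to right until a non-nullable symbol is reached.

FIRST sets of the other non-terminals involved (by the same procedure, iterated to a fixed point):
  FIRST(P) = { 'y', ε }
  FIRST(L) = { 'd' }

From Y → Y P L:
  - Y is the symbol being defined: contributes nothing new
    Y is not nullable, so stop
From Y → P L:
  - P is a non-terminal: add FIRST(P) \ {ε} = { 'y' }
    P is nullable, so continue to the next symbol
  - L is a non-terminal: add FIRST(L) \ {ε} = { 'd' }
    L is not nullable, so stop
From Y → Y Y L:
  - Y is the symbol being defined: contributes nothing new
    Y is not nullable, so stop
From Y → d y:
  - d is a terminal: add 'd' and stop

Collecting: FIRST(Y) = { 'd', 'y' }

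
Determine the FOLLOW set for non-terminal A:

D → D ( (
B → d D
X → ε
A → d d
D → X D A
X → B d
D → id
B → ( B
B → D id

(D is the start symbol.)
To compute FOLLOW(A), find every occurrence of A on a right-hand side N → α A β: add FIRST(β) \ {ε}, and if β is empty or nullable also add FOLLOW(N). Iterate to a fixed point.

In D → X D A: A is at the end, add FOLLOW(D)

The FOLLOW sets referred to above (computed the same way, to a fixed point):
  FOLLOW(D) = { $, '(', 'd', 'id' }

Taking the union: FOLLOW(A) = { $, '(', 'd', 'id' }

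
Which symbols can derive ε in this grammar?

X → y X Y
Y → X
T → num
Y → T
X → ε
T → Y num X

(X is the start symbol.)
{ 'X', 'Y' }

A non-terminal is nullable if it can derive ε (the empty string): either it has an ε-production, or it has a production whose right-hand side consists entirely of nullable non-terminals.

ε-productions: X → ε
So X is immediately nullable.
Y → X: every symbol on the right is nullable, so Y is nullable too.
No further non-terminal can be added: every production for the remaining non-terminals contains a terminal or a non-nullable non-terminal.
Nullable = { 'X', 'Y' }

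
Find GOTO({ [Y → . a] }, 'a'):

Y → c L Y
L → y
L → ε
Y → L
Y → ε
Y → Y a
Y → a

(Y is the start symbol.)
{ [Y → a .] }

GOTO(I, 'a') = CLOSURE({ [A → αX.β] : [A → α.Xβ] ∈ I, X = 'a' })

Items with dot before 'a', with the dot advanced:
  [Y → . a] → [Y → a .]
Closure adds nothing (no advanced item has the dot before a non-terminal).

GOTO = { [Y → a .] }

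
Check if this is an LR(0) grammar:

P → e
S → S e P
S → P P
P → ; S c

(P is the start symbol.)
Yes, the grammar is LR(0)

Augment with P' → P and build the canonical LR(0) collection (I0 = CLOSURE({[P' → . P]}), then GOTO on every symbol after a dot until no new states appear). It has 10 states:
  I0: { [P → . ; S c], [P → . e], [P' → . P] }  — shift
  I1: { [P → . ; S c], [P → . e], [P → ; . S c], [S → . P P], [S → . S e P] }  — shift
  I2: { [P' → P .] }  — accept
  I3: { [P → e .] }  — reduce
  I4: { [P → . ; S c], [P → . e], [S → P . P] }  — shift
  I5: { [P → ; S . c], [S → S . e P] }  — shift
  I6: { [P → ; S c .] }  — reduce
  I7: { [P → . ; S c], [P → . e], [S → S e . P] }  — shift
  I8: { [S → S e P .] }  — reduce
  I9: { [S → P P .] }  — reduce

Every state is either a pure shift/goto state or contains exactly one complete item and nothing to shift — no conflicts. The grammar is LR(0).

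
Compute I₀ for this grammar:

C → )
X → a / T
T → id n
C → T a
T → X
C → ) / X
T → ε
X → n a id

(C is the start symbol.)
{ [C → . ) / X], [C → . )], [C → . T a], [C' → . C], [T → . X], [T → . id n], [T → .], [X → . a / T], [X → . n a id] }

First, augment the grammar with C' → C
I₀ = CLOSURE({ [C' → . C] }):
  [C' → . C] has the dot before C: add [C → . )], [C → . T a], [C → . ) / X]
  [C → . T a] has the dot before T: add [T → . id n], [T → . X], [T → .]
  [T → . X] has the dot before X: add [X → . a / T], [X → . n a id]
No further items can be added.

I₀ = { [C → . ) / X], [C → . )], [C → . T a], [C' → . C], [T → . X], [T → . id n], [T → .], [X → . a / T], [X → . n a id] }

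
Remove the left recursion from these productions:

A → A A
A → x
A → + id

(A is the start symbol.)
A → x A'
A → + id A'
A' → A A'
A' → ε

A is directly left-recursive. The standard transformation for
  A → A α₁ | ... | A α_m | β₁ | ... | β_n
is
  A  → β₁ A' | ... | β_n A'
  A' → α₁ A' | ... | α_m A' | ε

A → x becomes A → x A'
A → + id becomes A → + id A'
A → A A becomes A' → A A'
Add A' → ε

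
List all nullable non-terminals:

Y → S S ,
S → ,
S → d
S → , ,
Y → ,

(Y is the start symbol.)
None

A non-terminal is nullable if it can derive ε (the empty string): either it has an ε-production, or it has a production whose right-hand side consists entirely of nullable non-terminals.

There are no ε-productions, so no non-terminal can derive ε.
No non-terminals are nullable.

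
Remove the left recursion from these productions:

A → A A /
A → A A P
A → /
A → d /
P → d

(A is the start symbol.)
A → / A'
A → d / A'
A' → A / A'
A' → A P A'
A' → ε
P → d

A is directly left-recursive. The standard transformation for
  A → A α₁ | ... | A α_m | β₁ | ... | β_n
is
  A  → β₁ A' | ... | β_n A'
  A' → α₁ A' | ... | α_m A' | ε

A → / becomes A → / A'
A → d / becomes A → d / A'
A → A A / becomes A' → A / A'
A → A A P becomes A' → A P A'
Add A' → ε

Productions for other non-terminals are unchanged:
  P → d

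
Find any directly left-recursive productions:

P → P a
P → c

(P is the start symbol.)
P → P a: LEFT RECURSIVE (starts with P)
P → c: starts with c

The grammar has direct left recursion on: P.

Answer: Yes, P is left-recursive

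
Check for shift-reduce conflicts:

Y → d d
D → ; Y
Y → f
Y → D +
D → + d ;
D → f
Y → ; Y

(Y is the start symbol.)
No shift-reduce conflicts

A shift-reduce conflict occurs when an LR(0) state has both:
  - a complete (reduce) item [A → α .] (dot at the end), and
  - a shift item [B → β . c γ] (dot before a terminal).

Augment with Y' → Y and build the canonical LR(0) collection (I0 = CLOSURE({[Y' → . Y]}), then GOTO on every symbol after a dot until no new states appear). It has 12 states:
  I0: { [D → . + d ;], [D → . ; Y], [D → . f], [Y → . ; Y], [Y → . D +], [Y → . d d], [Y → . f], [Y' → . Y] }  — shift
  I1: { [D → + . d ;] }  — shift
  I2: { [D → . + d ;], [D → . ; Y], [D → . f], [D → ; . Y], [Y → . ; Y], [Y → . D +], [Y → . d d], [Y → . f], [Y → ; . Y] }  — shift
  I3: { [Y → D . +] }  — shift
  I4: { [Y' → Y .] }  — accept
  I5: { [Y → d . d] }  — shift
  I6: { [D → f .], [Y → f .] }  — 2 reduces
  I7: { [Y → d d .] }  — reduce
  I8: { [Y → D + .] }  — reduce
  I9: { [D → ; Y .], [Y → ; Y .] }  — 2 reduces
  I10: { [D → + d . ;] }  — shift
  I11: { [D → + d ; .] }  — reduce

No state contains both a complete item and a shift item.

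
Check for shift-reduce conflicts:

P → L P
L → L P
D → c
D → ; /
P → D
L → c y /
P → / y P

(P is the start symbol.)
A shift-reduce conflict occurs when an LR(0) state has both:
  - a complete (reduce) item [A → α .] (dot at the end), and
  - a shift item [B → β . c γ] (dot before a terminal).

Augment with P' → P and build the canonical LR(0) collection (I0 = CLOSURE({[P' → . P]}), then GOTO on every symbol after a dot until no new states appear). It has 13 states:
  I0: { [D → . ; /], [D → . c], [L → . L P], [L → . c y /], [P → . / y P], [P → . D], [P → . L P], [P' → . P] }  — shift
  I1: { [P → / . y P] }  — shift
  I2: { [D → ; . /] }  — shift
  I3: { [P → D .] }  — reduce
  I4: { [D → . ; /], [D → . c], [L → . L P], [L → . c y /], [L → L . P], [P → . / y P], [P → . D], [P → . L P], [P → L . P] }  — shift
  I5: { [P' → P .] }  — accept
  I6: { [D → c .], [L → c . y /] }  — shift, reduce
  I7: { [L → c y . /] }  — shift
  I8: { [L → c y / .] }  — reduce
  I9: { [L → L P .], [P → L P .] }  — 2 reduces
  I10: { [D → ; / .] }  — reduce
  I11: { [D → . ; /], [D → . c], [L → . L P], [L → . c y /], [P → . / y P], [P → . D], [P → . L P], [P → / y . P] }  — shift
  I12: { [P → / y P .] }  — reduce

I6 contains reduce item [D → c .] and shift item [L → c . y /] — shift-reduce conflict.

Answer: Yes — I6: [D → c .] vs [L → c . y /]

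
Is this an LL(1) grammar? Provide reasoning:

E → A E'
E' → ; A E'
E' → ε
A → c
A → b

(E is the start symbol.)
Relevant sets:
  FOLLOW(E') = { $ }

For E':
  PREDICT(E' → ';' A E') = { ';' }
  PREDICT(E' → ε) = { $ }
For A:
  PREDICT(A → c) = { 'c' }
  PREDICT(A → b) = { 'b' }
E has a single production, so nothing to check there.

All predict sets are disjoint. The grammar IS LL(1).

Answer: Yes, the grammar is LL(1).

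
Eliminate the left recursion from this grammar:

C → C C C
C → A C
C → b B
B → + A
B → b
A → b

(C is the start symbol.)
C is directly left-recursive. The standard transformation for
  A → A α₁ | ... | A α_m | β₁ | ... | β_n
is
  A  → β₁ A' | ... | β_n A'
  A' → α₁ A' | ... | α_m A' | ε

C → A C becomes C → A C C'
C → b B becomes C → b B C'
C → C C C becomes C' → C C C'
Add C' → ε

Productions for other non-terminals are unchanged:
  B → + A
  B → b
  A → b

Resulting grammar:
C → A C C'
C → b B C'
C' → C C C'
C' → ε
B → + A
B → b
A → b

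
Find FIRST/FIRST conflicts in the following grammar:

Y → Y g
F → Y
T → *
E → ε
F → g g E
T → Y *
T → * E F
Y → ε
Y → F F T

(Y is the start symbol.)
Yes. Y → Y g / Y → F F T on { '*', 'g' }; F → Y / F → g g E on { 'g' }; T → '*' / T → Y '*' on { '*' }; T → '*' / T → '*' E F on { '*' }; T → Y '*' / T → '*' E F on { '*' }

A FIRST/FIRST conflict occurs when two productions N → α and N → β for the same non-terminal have FIRST(α) ∩ FIRST(β) ≠ ∅ (with ε ∈ FIRST of a nullable right-hand side, so two nullable alternatives also conflict).

FIRST sets of the non-terminals at (or reachable through a nullable prefix from) the front of some alternative:
  FIRST(Y) = { '*', 'g', ε }
  FIRST(F) = { '*', 'g', ε }
  FIRST(T) = { '*', 'g' }

Productions for Y:
  Y → Y g: FIRST = { '*', 'g' }
  Y → ε: FIRST = { ε }
  Y → F F T: FIRST = { '*', 'g' }
Productions for F:
  F → Y: FIRST = { '*', 'g', ε }
  F → g g E: FIRST = { 'g' }
Productions for T:
  T → *: FIRST = { '*' }
  T → Y *: FIRST = { '*', 'g' }
  T → * E F: FIRST = { '*' }
E has only one production, so no FIRST/FIRST conflict is possible there.

Conflict for Y: Y → Y g and Y → F F T
  Overlap: { '*', 'g' }
Conflict for F: F → Y and F → g g E
  Overlap: { 'g' }
Conflict for T: T → * and T → Y *
  Overlap: { '*' }
Conflict for T: T → * and T → * E F
  Overlap: { '*' }
Conflict for T: T → Y * and T → * E F
  Overlap: { '*' }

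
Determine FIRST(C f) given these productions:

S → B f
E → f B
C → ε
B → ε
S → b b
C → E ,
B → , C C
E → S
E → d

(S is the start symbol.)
{ ',', 'b', 'd', 'f' }

FIRST sets of the non-terminals involved (from the grammar, by fixed-point iteration):
  FIRST(C) = { ',', 'b', 'd', 'f', ε }

To compute FIRST(C f), process the symbols left to right:
Symbol C is a non-terminal. Add FIRST(C) \ {ε} = { ',', 'b', 'd', 'f' }
C is nullable (ε ∈ FIRST(C)), continue to the next symbol.
Symbol f is a terminal. Add 'f' and stop.
FIRST(C f) = { ',', 'b', 'd', 'f' }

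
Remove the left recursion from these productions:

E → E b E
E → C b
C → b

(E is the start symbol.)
E → C b E'
E' → b E E'
E' → ε
C → b

E is directly left-recursive. The standard transformation for
  A → A α₁ | ... | A α_m | β₁ | ... | β_n
is
  A  → β₁ A' | ... | β_n A'
  A' → α₁ A' | ... | α_m A' | ε

E → C b becomes E → C b E'
E → E b E becomes E' → b E E'
Add E' → ε

Productions for other non-terminals are unchanged:
  C → b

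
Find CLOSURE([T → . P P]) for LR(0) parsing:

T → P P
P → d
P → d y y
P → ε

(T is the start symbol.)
{ [P → . d y y], [P → . d], [P → .], [T → . P P] }

To compute CLOSURE, for each item [A → α.Bβ] where B is a non-terminal, add [B → .γ] for all productions B → γ; repeat for the newly added items until nothing changes.

Start with: [T → . P P]
  [T → . P P] has the dot before P: add [P → . d], [P → . d y y], [P → .]
No further items can be added.

CLOSURE = { [P → . d y y], [P → . d], [P → .], [T → . P P] }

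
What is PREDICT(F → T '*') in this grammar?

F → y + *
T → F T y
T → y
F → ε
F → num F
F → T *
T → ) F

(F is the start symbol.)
{ ')', 'num', 'y' }

PREDICT(F → T '*') = (FIRST(RHS) \ {ε}) ∪ (FOLLOW(F) if ε ∈ FIRST(RHS), i.e. RHS ⇒* ε)
FIRST(T) = { ')', 'num', 'y' }
FIRST(T '*') = { ')', 'num', 'y' }
ε ∉ FIRST(T '*'), so FOLLOW(F) is not added.
PREDICT(F → T '*') = { ')', 'num', 'y' }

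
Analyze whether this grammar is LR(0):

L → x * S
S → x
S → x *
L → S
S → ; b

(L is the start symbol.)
Augment with L' → L and build the canonical LR(0) collection (I0 = CLOSURE({[L' → . L]}), then GOTO on every symbol after a dot until no new states appear). It has 10 states:
  I0: { [L → . S], [L → . x * S], [L' → . L], [S → . ; b], [S → . x *], [S → . x] }  — shift
  I1: { [S → ; . b] }  — shift
  I2: { [L' → L .] }  — accept
  I3: { [L → S .] }  — reduce
  I4: { [L → x . * S], [S → x . *], [S → x .] }  — shift, reduce
  I5: { [L → x * . S], [S → . ; b], [S → . x *], [S → . x], [S → x * .] }  — shift, reduce
  I6: { [L → x * S .] }  — reduce
  I7: { [S → x . *], [S → x .] }  — shift, reduce
  I8: { [S → x * .] }  — reduce
  I9: { [S → ; b .] }  — reduce

Conflict in state I4:
  Shift-reduce conflict between [S → x .] and [L → x . * S]
So the grammar is NOT LR(0).

Answer: No. Shift-reduce conflict between [S → x .] and [L → x . * S]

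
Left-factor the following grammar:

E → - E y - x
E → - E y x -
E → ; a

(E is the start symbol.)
E → - E y E'
E' → - x
E' → x -
E → ; a

Left-factoring transforms A → αβ₁ | αβ₂ into A → αA' and A' → β₁ | β₂
(α is the longest common prefix among the alternatives). Repeat until
no nonterminal has two alternatives with a common prefix.

Round 1: E has alternatives sharing prefix '- E y'. Introduce E': E → - E y E'
  Add: E' → - x
  Add: E' → x -

No remaining common prefixes — done.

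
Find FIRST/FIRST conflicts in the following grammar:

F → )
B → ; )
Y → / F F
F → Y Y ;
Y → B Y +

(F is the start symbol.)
No FIRST/FIRST conflicts.

A FIRST/FIRST conflict occurs when two productions N → α and N → β for the same non-terminal have FIRST(α) ∩ FIRST(β) ≠ ∅ (with ε ∈ FIRST of a nullable right-hand side, so two nullable alternatives also conflict).

FIRST sets of the non-terminals at (or reachable through a nullable prefix from) the front of some alternative:
  FIRST(Y) = { '/', ';' }
  FIRST(B) = { ';' }

Productions for F:
  F → ): FIRST = { ')' }
  F → Y Y ;: FIRST = { '/', ';' }
Productions for Y:
  Y → / F F: FIRST = { '/' }
  Y → B Y +: FIRST = { ';' }
B has only one production, so no FIRST/FIRST conflict is possible there.

All alternatives of each non-terminal have pairwise disjoint FIRST sets.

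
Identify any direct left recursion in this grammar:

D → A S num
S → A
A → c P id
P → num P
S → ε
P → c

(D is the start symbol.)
Direct left recursion occurs when N → N α for some non-terminal N (the right-hand side begins with the left-hand side itself).

D → A S num: starts with A
S → A: starts with A
A → c P id: starts with c
P → num P: starts with num
S → ε: starts with ε
P → c: starts with c

No direct left recursion found.

Answer: No direct left recursion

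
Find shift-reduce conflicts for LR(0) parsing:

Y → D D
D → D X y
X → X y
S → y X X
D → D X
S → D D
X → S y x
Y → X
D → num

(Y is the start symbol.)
Yes — I3: [Y → X .] vs [X → X . y]; I9: [S → y X X .] vs [X → X . y]; I10: [X → X y .] vs [D → . num]; I12: [S → D D .] vs [D → . num]; I13: [D → D X .] vs [D → D X . y]; I17: [S → D D .] vs [D → . num]

Augment with Y' → Y and build the canonical LR(0) collection (I0 = CLOSURE({[Y' → . Y]}), then GOTO on every symbol after a dot until no new states appear). It has 18 states:
  I0: { [D → . D X y], [D → . D X], [D → . num], [S → . D D], [S → . y X X], [X → . S y x], [X → . X y], [Y → . D D], [Y → . X], [Y' → . Y] }  — shift
  I1: { [D → . D X y], [D → . D X], [D → . num], [D → D . X y], [D → D . X], [S → . D D], [S → . y X X], [S → D . D], [X → . S y x], [X → . X y], [Y → D . D] }  — shift
  I2: { [X → S . y x] }  — shift
  I3: { [X → X . y], [Y → X .] }  — shift, reduce
  I4: { [Y' → Y .] }  — accept
  I5: { [D → num .] }  — reduce
  I6: { [D → . D X y], [D → . D X], [D → . num], [S → . D D], [S → . y X X], [S → y . X X], [X → . S y x], [X → . X y] }  — shift
  I7: { [D → . D X y], [D → . D X], [D → . num], [D → D . X y], [D → D . X], [S → . D D], [S → . y X X], [S → D . D], [X → . S y x], [X → . X y] }  — shift
  I8: { [D → . D X y], [D → . D X], [D → . num], [S → . D D], [S → . y X X], [S → y X . X], [X → . S y x], [X → . X y], [X → X . y] }  — shift
  I9: { [S → y X X .], [X → X . y] }  — shift, reduce
  I10: { [D → . D X y], [D → . D X], [D → . num], [S → . D D], [S → . y X X], [S → y . X X], [X → . S y x], [X → . X y], [X → X y .] }  — shift, reduce
  I11: { [X → X y .] }  — reduce
  I12: { [D → . D X y], [D → . D X], [D → . num], [D → D . X y], [D → D . X], [S → . D D], [S → . y X X], [S → D . D], [S → D D .], [X → . S y x], [X → . X y] }  — shift, reduce
  I13: { [D → D X . y], [D → D X .], [X → X . y] }  — shift, reduce
  I14: { [D → D X y .], [X → X y .] }  — 2 reduces
  I15: { [X → S y . x] }  — shift
  I16: { [X → S y x .] }  — reduce
  I17: { [D → . D X y], [D → . D X], [D → . num], [D → D . X y], [D → D . X], [S → . D D], [S → . y X X], [S → D . D], [S → D D .], [X → . S y x], [X → . X y], [Y → D D .] }  — shift, 2 reduces

I3 contains reduce item [Y → X .] and shift item [X → X . y] — shift-reduce conflict.
I9 contains reduce item [S → y X X .] and shift item [X → X . y] — shift-reduce conflict.
I10 contains reduce item [X → X y .] and shift items [D → . num], [S → . y X X] — shift-reduce conflict.
I12 contains reduce item [S → D D .] and shift items [D → . num], [S → . y X X] — shift-reduce conflict.
I13 contains reduce item [D → D X .] and shift items [D → D X . y], [X → X . y] — shift-reduce conflict.
I17 contains reduce items [S → D D .], [Y → D D .] and shift items [D → . num], [S → . y X X] — shift-reduce conflict.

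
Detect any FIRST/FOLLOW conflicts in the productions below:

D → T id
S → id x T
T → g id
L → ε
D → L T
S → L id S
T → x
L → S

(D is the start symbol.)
Yes. L → S with FOLLOW(L) on { 'id' }

Nullable non-terminals: L.
FIRST sets used below: FIRST(S) = { 'id' }

L: nullable alternative(s) L → ε; FOLLOW(L) = { 'g', 'id', 'x' }
  L → ε: FIRST \ {ε} = { } — this is the only nullable alternative, skip
  L → S: FIRST \ {ε} = { 'id' } — overlaps FOLLOW(L) on { 'id' }: CONFLICT

D, S, T have no nullable alternative, so no FIRST/FOLLOW check is needed there.

So the grammar has 1 FIRST/FOLLOW conflict (marked CONFLICT above).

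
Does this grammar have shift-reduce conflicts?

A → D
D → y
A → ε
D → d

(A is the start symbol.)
Yes — I0: [A → .] vs [D → . d]

Augment with A' → A and build the canonical LR(0) collection (I0 = CLOSURE({[A' → . A]}), then GOTO on every symbol after a dot until no new states appear). It has 5 states:
  I0: { [A → . D], [A → .], [A' → . A], [D → . d], [D → . y] }  — shift, reduce
  I1: { [A' → A .] }  — accept
  I2: { [A → D .] }  — reduce
  I3: { [D → d .] }  — reduce
  I4: { [D → y .] }  — reduce

I0 contains reduce item [A → .] and shift items [D → . d], [D → . y] — shift-reduce conflict.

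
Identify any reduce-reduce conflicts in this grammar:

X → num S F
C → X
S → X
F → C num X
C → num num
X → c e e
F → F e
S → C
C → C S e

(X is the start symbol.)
A reduce-reduce conflict occurs when an LR(0) state has two complete items [A → α .] and [B → β .] — both call for a reduction, and with no lookahead the parser cannot choose between them.

Augment with X' → X and build the canonical LR(0) collection (I0 = CLOSURE({[X' → . X]}), then GOTO on every symbol after a dot until no new states appear). It has 19 states:
  I0: { [X → . c e e], [X → . num S F], [X' → . X] }  — shift
  I1: { [X' → X .] }  — accept
  I2: { [X → c . e e] }  — shift
  I3: { [C → . C S e], [C → . X], [C → . num num], [S → . C], [S → . X], [X → . c e e], [X → . num S F], [X → num . S F] }  — shift
  I4: { [C → . C S e], [C → . X], [C → . num num], [C → C . S e], [S → . C], [S → . X], [S → C .], [X → . c e e], [X → . num S F] }  — shift, reduce
  I5: { [C → . C S e], [C → . X], [C → . num num], [F → . C num X], [F → . F e], [X → . c e e], [X → . num S F], [X → num S . F] }  — shift
  I6: { [C → X .], [S → X .] }  — 2 reduces
  I7: { [C → . C S e], [C → . X], [C → . num num], [C → num . num], [S → . C], [S → . X], [X → . c e e], [X → . num S F], [X → num . S F] }  — shift
  I8: { [C → . C S e], [C → . X], [C → . num num], [C → num . num], [C → num num .], [S → . C], [S → . X], [X → . c e e], [X → . num S F], [X → num . S F] }  — shift, reduce
  I9: { [C → . C S e], [C → . X], [C → . num num], [C → C . S e], [F → C . num X], [S → . C], [S → . X], [X → . c e e], [X → . num S F] }  — shift
  I10: { [F → F . e], [X → num S F .] }  — shift, reduce
  I11: { [C → X .] }  — reduce
  I12: { [F → F e .] }  — reduce
  I13: { [C → C S . e] }  — shift
  I14: { [C → . C S e], [C → . X], [C → . num num], [C → num . num], [F → C num . X], [S → . C], [S → . X], [X → . c e e], [X → . num S F], [X → num . S F] }  — shift
  I15: { [C → X .], [F → C num X .], [S → X .] }  — 3 reduces
  I16: { [C → C S e .] }  — reduce
  I17: { [X → c e . e] }  — shift
  I18: { [X → c e e .] }  — reduce

I6 contains complete items [C → X .], [S → X .] — reduce-reduce conflict.
I15 contains complete items [C → X .], [F → C num X .], [S → X .] — reduce-reduce conflict.

Answer: Yes — I6: [C → X .] vs [S → X .]; I15: [C → X .] vs [F → C num X .]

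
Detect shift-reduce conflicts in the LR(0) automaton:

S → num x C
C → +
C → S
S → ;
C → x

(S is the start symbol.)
Augment with S' → S and build the canonical LR(0) collection (I0 = CLOSURE({[S' → . S]}), then GOTO on every symbol after a dot until no new states appear). It has 9 states:
  I0: { [S → . ;], [S → . num x C], [S' → . S] }  — shift
  I1: { [S → ; .] }  — reduce
  I2: { [S' → S .] }  — accept
  I3: { [S → num . x C] }  — shift
  I4: { [C → . +], [C → . S], [C → . x], [S → . ;], [S → . num x C], [S → num x . C] }  — shift
  I5: { [C → + .] }  — reduce
  I6: { [S → num x C .] }  — reduce
  I7: { [C → S .] }  — reduce
  I8: { [C → x .] }  — reduce

No state contains both a complete item and a shift item.

Answer: No shift-reduce conflicts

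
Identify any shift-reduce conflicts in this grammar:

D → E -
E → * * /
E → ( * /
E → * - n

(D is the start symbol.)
A shift-reduce conflict occurs when an LR(0) state has both:
  - a complete (reduce) item [A → α .] (dot at the end), and
  - a shift item [B → β . c γ] (dot before a terminal).

Augment with D' → D and build the canonical LR(0) collection (I0 = CLOSURE({[D' → . D]}), then GOTO on every symbol after a dot until no new states appear). It has 12 states:
  I0: { [D → . E -], [D' → . D], [E → . ( * /], [E → . * * /], [E → . * - n] }  — shift
  I1: { [E → ( . * /] }  — shift
  I2: { [E → * . * /], [E → * . - n] }  — shift
  I3: { [D' → D .] }  — accept
  I4: { [D → E . -] }  — shift
  I5: { [D → E - .] }  — reduce
  I6: { [E → * * . /] }  — shift
  I7: { [E → * - . n] }  — shift
  I8: { [E → * - n .] }  — reduce
  I9: { [E → * * / .] }  — reduce
  I10: { [E → ( * . /] }  — shift
  I11: { [E → ( * / .] }  — reduce

No state contains both a complete item and a shift item.

Answer: No shift-reduce conflicts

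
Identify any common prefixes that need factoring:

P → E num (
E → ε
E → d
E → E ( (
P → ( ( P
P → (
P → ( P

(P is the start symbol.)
Yes, P has productions with common prefix '('

Left-factoring is needed when two productions for the same non-terminal
share a common prefix on the right-hand side.

Productions for P:
  P → E num (
  P → ( ( P
  P → (
  P → ( P
Productions for E:
  E → ε
  E → d
  E → E ( (

Found common prefix '(' in productions for P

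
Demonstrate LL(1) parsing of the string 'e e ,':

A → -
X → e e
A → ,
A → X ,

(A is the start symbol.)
LL(1) parsing maintains a stack (initially the start symbol over $) and the input. At each step: if the stack top is a terminal, match it against the current input token; if it is a non-terminal N, replace it with the RHS of M[N, lookahead] (the unique production whose predict set contains the lookahead).

Stack is shown with the top on the left.

Stack    Input    Action
------------------------
A $      e e , $  output A → X ,
X , $    e e , $  output X → e e
e e , $  e e , $  match 'e'
e , $    e , $    match 'e'
, $      , $      match ','
$        $        accept

The string is accepted.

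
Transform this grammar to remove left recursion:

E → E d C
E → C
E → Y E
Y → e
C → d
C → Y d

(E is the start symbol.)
E → C E'
E → Y E E'
E' → d C E'
E' → ε
Y → e
C → d
C → Y d

E is directly left-recursive. The standard transformation for
  A → A α₁ | ... | A α_m | β₁ | ... | β_n
is
  A  → β₁ A' | ... | β_n A'
  A' → α₁ A' | ... | α_m A' | ε

E → C becomes E → C E'
E → Y E becomes E → Y E E'
E → E d C becomes E' → d C E'
Add E' → ε

Productions for other non-terminals are unchanged:
  Y → e
  C → d
  C → Y d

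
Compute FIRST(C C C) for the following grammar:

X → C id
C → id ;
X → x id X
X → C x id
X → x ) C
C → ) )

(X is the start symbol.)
FIRST sets of the non-terminals involved (from the grammar, by fixed-point iteration):
  FIRST(C) = { ')', 'id' }

To compute FIRST(C C C), process the symbols left to right:
Symbol C is a non-terminal. Add FIRST(C) \ {ε} = { ')', 'id' }
C is not nullable (ε ∉ FIRST(C)), so stop here.
FIRST(C C C) = { ')', 'id' }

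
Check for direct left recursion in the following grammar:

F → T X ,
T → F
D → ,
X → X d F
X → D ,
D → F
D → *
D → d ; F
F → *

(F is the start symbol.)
Direct left recursion occurs when N → N α for some non-terminal N (the right-hand side begins with the left-hand side itself).

F → T X ,: starts with T
T → F: starts with F
D → ,: starts with ','
X → X d F: LEFT RECURSIVE (starts with X)
X → D ,: starts with D
D → F: starts with F
D → *: starts with '*'
D → d ; F: starts with d
F → *: starts with '*'

The grammar has direct left recursion on: X.

Answer: Yes, X is left-recursive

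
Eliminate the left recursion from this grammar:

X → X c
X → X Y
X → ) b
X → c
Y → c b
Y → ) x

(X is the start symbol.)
X is directly left-recursive. The standard transformation for
  A → A α₁ | ... | A α_m | β₁ | ... | β_n
is
  A  → β₁ A' | ... | β_n A'
  A' → α₁ A' | ... | α_m A' | ε

X → ) b becomes X → ) b X'
X → c becomes X → c X'
X → X c becomes X' → c X'
X → X Y becomes X' → Y X'
Add X' → ε

Productions for other non-terminals are unchanged:
  Y → c b
  Y → ) x

Resulting grammar:
X → ) b X'
X → c X'
X' → c X'
X' → Y X'
X' → ε
Y → c b
Y → ) x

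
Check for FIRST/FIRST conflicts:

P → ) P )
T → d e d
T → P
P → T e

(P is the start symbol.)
FIRST sets of the non-terminals at (or reachable through a nullable prefix from) the front of some alternative:
  FIRST(T) = { ')', 'd' }
  FIRST(P) = { ')', 'd' }

Productions for P:
  P → ) P ): FIRST = { ')' }
  P → T e: FIRST = { ')', 'd' }
Productions for T:
  T → d e d: FIRST = { 'd' }
  T → P: FIRST = { ')', 'd' }

Conflict for P: P → ) P ) and P → T e
  Overlap: { ')' }
Conflict for T: T → d e d and T → P
  Overlap: { 'd' }

Answer: Yes. P → ')' P ')' / P → T e on { ')' }; T → d e d / T → P on { 'd' }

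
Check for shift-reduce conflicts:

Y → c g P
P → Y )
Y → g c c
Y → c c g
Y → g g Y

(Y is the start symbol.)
No shift-reduce conflicts

A shift-reduce conflict occurs when an LR(0) state has both:
  - a complete (reduce) item [A → α .] (dot at the end), and
  - a shift item [B → β . c γ] (dot before a terminal).

Augment with Y' → Y and build the canonical LR(0) collection (I0 = CLOSURE({[Y' → . Y]}), then GOTO on every symbol after a dot until no new states appear). It has 14 states:
  I0: { [Y → . c c g], [Y → . c g P], [Y → . g c c], [Y → . g g Y], [Y' → . Y] }  — shift
  I1: { [Y' → Y .] }  — accept
  I2: { [Y → c . c g], [Y → c . g P] }  — shift
  I3: { [Y → g . c c], [Y → g . g Y] }  — shift
  I4: { [Y → g c . c] }  — shift
  I5: { [Y → . c c g], [Y → . c g P], [Y → . g c c], [Y → . g g Y], [Y → g g . Y] }  — shift
  I6: { [Y → g g Y .] }  — reduce
  I7: { [Y → g c c .] }  — reduce
  I8: { [Y → c c . g] }  — shift
  I9: { [P → . Y )], [Y → . c c g], [Y → . c g P], [Y → . g c c], [Y → . g g Y], [Y → c g . P] }  — shift
  I10: { [Y → c g P .] }  — reduce
  I11: { [P → Y . )] }  — shift
  I12: { [P → Y ) .] }  — reduce
  I13: { [Y → c c g .] }  — reduce

No state contains both a complete item and a shift item.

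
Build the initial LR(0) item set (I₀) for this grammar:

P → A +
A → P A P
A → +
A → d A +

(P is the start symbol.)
First, augment the grammar with P' → P
I₀ = CLOSURE({ [P' → . P] }):
  [P' → . P] has the dot before P: add [P → . A +]
  [P → . A +] has the dot before A: add [A → . P A P], [A → . +], [A → . d A +]
No further items can be added.

I₀ = { [A → . +], [A → . P A P], [A → . d A +], [P → . A +], [P' → . P] }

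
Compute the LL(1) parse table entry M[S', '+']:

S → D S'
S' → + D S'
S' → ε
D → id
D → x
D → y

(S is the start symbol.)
S' → + D S'

To find M[S', '+'], we find productions for S' where '+' is in the predict set (PREDICT(N → α) = (FIRST(α) \ {ε}) ∪ (FOLLOW(N) if α ⇒* ε)).

Relevant sets:
  FOLLOW(S') = { $ }

S' → + D S': PREDICT = { '+' }
  '+' is in predict set, so this production goes in M[S', '+']
S' → ε: PREDICT = { $ }

M[S', '+'] = S' → + D S'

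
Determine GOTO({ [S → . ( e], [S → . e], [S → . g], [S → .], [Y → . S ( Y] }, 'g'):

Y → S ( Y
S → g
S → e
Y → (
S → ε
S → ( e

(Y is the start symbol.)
GOTO(I, 'g') = CLOSURE({ [A → αX.β] : [A → α.Xβ] ∈ I, X = 'g' })

Items with dot before 'g', with the dot advanced:
  [S → . g] → [S → g .]
Closure adds nothing (no advanced item has the dot before a non-terminal).

GOTO = { [S → g .] }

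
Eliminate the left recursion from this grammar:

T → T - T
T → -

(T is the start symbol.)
T → - T'
T' → - T T'
T' → ε

T is directly left-recursive. The standard transformation for
  A → A α₁ | ... | A α_m | β₁ | ... | β_n
is
  A  → β₁ A' | ... | β_n A'
  A' → α₁ A' | ... | α_m A' | ε

T → - becomes T → - T'
T → T - T becomes T' → - T T'
Add T' → ε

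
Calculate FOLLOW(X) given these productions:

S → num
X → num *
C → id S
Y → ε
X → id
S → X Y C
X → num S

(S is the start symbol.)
To compute FOLLOW(X), find every occurrence of X on a right-hand side N → α X β: add FIRST(β) \ {ε}, and if β is empty or nullable also add FOLLOW(N). Iterate to a fixed point.

In S → X Y C: X is followed by Y C, add FIRST(Y C) \ {ε} = { 'id' }

Taking the union: FOLLOW(X) = { 'id' }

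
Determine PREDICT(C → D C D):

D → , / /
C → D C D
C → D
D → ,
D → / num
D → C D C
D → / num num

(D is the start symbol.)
{ ',', '/' }

PREDICT(C → D C D) = (FIRST(RHS) \ {ε}) ∪ (FOLLOW(C) if ε ∈ FIRST(RHS), i.e. RHS ⇒* ε)
FIRST(D) = { ',', '/' }
FIRST(D C D) = { ',', '/' }
ε ∉ FIRST(D C D), so FOLLOW(C) is not added.
PREDICT(C → D C D) = { ',', '/' }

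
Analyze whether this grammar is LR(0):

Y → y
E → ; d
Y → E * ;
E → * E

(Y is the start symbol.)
A grammar is LR(0) if no state in the canonical LR(0) collection has:
  - both a shift item (dot before a terminal) and a complete item (shift-reduce conflict), or
  - two or more complete items (reduce-reduce conflict; the accept item [Y' → Y .] counts as a complete item here).

Augment with Y' → Y and build the canonical LR(0) collection (I0 = CLOSURE({[Y' → . Y]}), then GOTO on every symbol after a dot until no new states appear). It has 10 states:
  I0: { [E → . * E], [E → . ; d], [Y → . E * ;], [Y → . y], [Y' → . Y] }  — shift
  I1: { [E → * . E], [E → . * E], [E → . ; d] }  — shift
  I2: { [E → ; . d] }  — shift
  I3: { [Y → E . * ;] }  — shift
  I4: { [Y' → Y .] }  — accept
  I5: { [Y → y .] }  — reduce
  I6: { [Y → E * . ;] }  — shift
  I7: { [Y → E * ; .] }  — reduce
  I8: { [E → ; d .] }  — reduce
  I9: { [E → * E .] }  — reduce

Every state is either a pure shift/goto state or contains exactly one complete item and nothing to shift — no conflicts. The grammar is LR(0).

Answer: Yes, the grammar is LR(0)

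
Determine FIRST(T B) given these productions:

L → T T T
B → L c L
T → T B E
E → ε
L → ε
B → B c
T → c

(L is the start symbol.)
FIRST sets of the non-terminals involved (from the grammar, by fixed-point iteration):
  FIRST(T) = { 'c' }

To compute FIRST(T B), process the symbols left to right:
Symbol T is a non-terminal. Add FIRST(T) \ {ε} = { 'c' }
T is not nullable (ε ∉ FIRST(T)), so stop here.
FIRST(T B) = { 'c' }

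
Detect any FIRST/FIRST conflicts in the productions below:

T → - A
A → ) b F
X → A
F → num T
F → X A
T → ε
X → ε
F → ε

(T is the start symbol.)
A FIRST/FIRST conflict occurs when two productions N → α and N → β for the same non-terminal have FIRST(α) ∩ FIRST(β) ≠ ∅ (with ε ∈ FIRST of a nullable right-hand side, so two nullable alternatives also conflict).

FIRST sets of the non-terminals at (or reachable through a nullable prefix from) the front of some alternative:
  FIRST(A) = { ')' }
  FIRST(X) = { ')', ε }

Productions for T:
  T → - A: FIRST = { '-' }
  T → ε: FIRST = { ε }
Productions for X:
  X → A: FIRST = { ')' }
  X → ε: FIRST = { ε }
Productions for F:
  F → num T: FIRST = { 'num' }
  F → X A: FIRST = { ')' }
  F → ε: FIRST = { ε }
A has only one production, so no FIRST/FIRST conflict is possible there.

All alternatives of each non-terminal have pairwise disjoint FIRST sets.

Answer: No FIRST/FIRST conflicts.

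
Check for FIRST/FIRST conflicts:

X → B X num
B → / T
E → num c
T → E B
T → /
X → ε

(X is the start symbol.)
A FIRST/FIRST conflict occurs when two productions N → α and N → β for the same non-terminal have FIRST(α) ∩ FIRST(β) ≠ ∅ (with ε ∈ FIRST of a nullable right-hand side, so two nullable alternatives also conflict).

FIRST sets of the non-terminals at (or reachable through a nullable prefix from) the front of some alternative:
  FIRST(B) = { '/' }
  FIRST(E) = { 'num' }

Productions for X:
  X → B X num: FIRST = { '/' }
  X → ε: FIRST = { ε }
Productions for T:
  T → E B: FIRST = { 'num' }
  T → /: FIRST = { '/' }
B, E have only one production, so no FIRST/FIRST conflict is possible there.

All alternatives of each non-terminal have pairwise disjoint FIRST sets.

Answer: No FIRST/FIRST conflicts.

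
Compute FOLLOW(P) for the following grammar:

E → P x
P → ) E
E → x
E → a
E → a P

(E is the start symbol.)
To compute FOLLOW(P), find every occurrence of P on a right-hand side N → α P β: add FIRST(β) \ {ε}, and if β is empty or nullable also add FOLLOW(N). Iterate to a fixed point.

In E → P x: P is followed by x, add FIRST(x) \ {ε} = { 'x' }
In E → a P: P is at the end, add FOLLOW(E)

The FOLLOW sets referred to above (computed the same way, to a fixed point):
  FOLLOW(E) = { $, 'x' }

Taking the union: FOLLOW(P) = { $, 'x' }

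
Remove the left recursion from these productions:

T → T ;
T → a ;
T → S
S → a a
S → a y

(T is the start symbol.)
T → a ; T'
T → S T'
T' → ; T'
T' → ε
S → a a
S → a y

T is directly left-recursive. The standard transformation for
  A → A α₁ | ... | A α_m | β₁ | ... | β_n
is
  A  → β₁ A' | ... | β_n A'
  A' → α₁ A' | ... | α_m A' | ε

T → a ; becomes T → a ; T'
T → S becomes T → S T'
T → T ; becomes T' → ; T'
Add T' → ε

Productions for other non-terminals are unchanged:
  S → a a
  S → a y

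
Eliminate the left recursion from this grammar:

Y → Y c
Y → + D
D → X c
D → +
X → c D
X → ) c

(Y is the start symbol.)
Y is directly left-recursive. The standard transformation for
  A → A α₁ | ... | A α_m | β₁ | ... | β_n
is
  A  → β₁ A' | ... | β_n A'
  A' → α₁ A' | ... | α_m A' | ε

Y → + D becomes Y → + D Y'
Y → Y c becomes Y' → c Y'
Add Y' → ε

Productions for other non-terminals are unchanged:
  D → X c
  D → +
  X → c D
  X → ) c

Resulting grammar:
Y → + D Y'
Y' → c Y'
Y' → ε
D → X c
D → +
X → c D
X → ) c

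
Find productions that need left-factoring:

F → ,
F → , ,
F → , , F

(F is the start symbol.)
Left-factoring is needed when two productions for the same non-terminal
share a common prefix on the right-hand side.

Productions for F:
  F → ,
  F → , ,
  F → , , F

Found common prefix ',' in productions for F

Answer: Yes, F has productions with common prefix ','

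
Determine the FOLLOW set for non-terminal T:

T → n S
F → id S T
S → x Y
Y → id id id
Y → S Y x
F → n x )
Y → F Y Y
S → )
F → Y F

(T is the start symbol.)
T is the start symbol, so $ ∈ FOLLOW(T).
In F → id S T: T is at the end, add FOLLOW(F)

The FOLLOW sets referred to above (computed the same way, to a fixed point):
  FOLLOW(F) = { ')', 'id', 'n', 'x' }

Taking the union: FOLLOW(T) = { $, ')', 'id', 'n', 'x' }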